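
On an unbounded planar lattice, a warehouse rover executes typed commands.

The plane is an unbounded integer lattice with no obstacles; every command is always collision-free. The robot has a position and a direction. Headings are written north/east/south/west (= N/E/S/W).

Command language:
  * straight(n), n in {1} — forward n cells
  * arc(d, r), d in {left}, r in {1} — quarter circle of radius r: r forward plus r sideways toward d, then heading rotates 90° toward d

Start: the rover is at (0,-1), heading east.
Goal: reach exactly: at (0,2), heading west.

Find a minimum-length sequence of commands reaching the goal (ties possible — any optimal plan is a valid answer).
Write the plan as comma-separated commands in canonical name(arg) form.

arc(left, 1), straight(1), arc(left, 1)

start: at (0,-1), heading east
t=1 arc(left, 1) ⇒ at (1,0), heading north
t=2 straight(1) ⇒ at (1,1), heading north
t=3 arc(left, 1) ⇒ at (0,2), heading west
shorter routes all fall short; 3 is best.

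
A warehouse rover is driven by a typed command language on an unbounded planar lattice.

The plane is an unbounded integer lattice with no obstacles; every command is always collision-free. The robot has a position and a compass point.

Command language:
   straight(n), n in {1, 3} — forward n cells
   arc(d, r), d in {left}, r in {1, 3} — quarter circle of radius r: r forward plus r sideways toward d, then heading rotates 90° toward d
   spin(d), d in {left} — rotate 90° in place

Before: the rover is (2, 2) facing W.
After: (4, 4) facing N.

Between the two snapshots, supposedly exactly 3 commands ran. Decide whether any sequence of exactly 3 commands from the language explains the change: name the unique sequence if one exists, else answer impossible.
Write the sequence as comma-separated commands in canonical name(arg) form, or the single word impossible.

key: position moved to (4,4) AND the heading swung to N — translation plus rotation needed
from: (2, 2) facing W
step 1 (arc(left, 1)): (1, 1) facing S
step 2 (spin(left)): (1, 1) facing E
step 3 (arc(left, 3)): (4, 4) facing N
no other 3-command option fits: unique.

arc(left, 1), spin(left), arc(left, 3)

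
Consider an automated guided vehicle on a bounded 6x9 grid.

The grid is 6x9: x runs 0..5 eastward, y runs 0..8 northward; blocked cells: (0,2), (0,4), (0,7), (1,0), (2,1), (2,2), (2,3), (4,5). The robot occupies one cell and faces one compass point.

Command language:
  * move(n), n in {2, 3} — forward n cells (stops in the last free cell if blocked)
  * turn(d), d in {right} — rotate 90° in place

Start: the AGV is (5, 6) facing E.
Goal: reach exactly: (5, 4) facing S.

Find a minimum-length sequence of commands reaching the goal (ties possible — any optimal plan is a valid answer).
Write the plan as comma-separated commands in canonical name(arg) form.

turn(right), move(2)

initial: (5, 6) facing E
step 1 (turn(right)): (5, 6) facing S
step 2 (move(2)): (5, 4) facing S
nothing shorter than 2 reaches the goal.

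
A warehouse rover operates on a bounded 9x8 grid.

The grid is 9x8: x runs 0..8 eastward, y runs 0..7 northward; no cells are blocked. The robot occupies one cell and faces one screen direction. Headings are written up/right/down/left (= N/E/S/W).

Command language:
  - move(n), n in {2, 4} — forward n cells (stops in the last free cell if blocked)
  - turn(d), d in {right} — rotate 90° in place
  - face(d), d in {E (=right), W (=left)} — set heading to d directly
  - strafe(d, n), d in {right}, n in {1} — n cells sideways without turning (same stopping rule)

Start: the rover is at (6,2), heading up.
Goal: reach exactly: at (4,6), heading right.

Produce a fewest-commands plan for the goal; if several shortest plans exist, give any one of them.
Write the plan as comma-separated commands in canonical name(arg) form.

start: at (6,2), heading up
t=1 move(4) ⇒ at (6,6), heading up
t=2 face(W) ⇒ at (6,6), heading left
t=3 move(2) ⇒ at (4,6), heading left
t=4 face(E) ⇒ at (4,6), heading right
shorter routes all fall short; 4 is best.

move(4), face(W), move(2), face(E)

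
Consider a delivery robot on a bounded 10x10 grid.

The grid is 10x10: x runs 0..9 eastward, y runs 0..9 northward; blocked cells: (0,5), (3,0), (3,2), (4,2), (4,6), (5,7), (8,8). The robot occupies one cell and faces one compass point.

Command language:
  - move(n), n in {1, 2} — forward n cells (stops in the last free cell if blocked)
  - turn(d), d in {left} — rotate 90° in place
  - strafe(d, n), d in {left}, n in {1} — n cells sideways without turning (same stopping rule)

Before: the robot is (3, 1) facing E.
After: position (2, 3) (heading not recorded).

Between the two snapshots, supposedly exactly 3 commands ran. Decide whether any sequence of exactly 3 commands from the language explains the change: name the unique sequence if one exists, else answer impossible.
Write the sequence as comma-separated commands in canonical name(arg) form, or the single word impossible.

turn(left), strafe(left, 1), move(2)

key: running move(2) before turn(left) would end elsewhere — order is forced
from: (3, 1) facing E
[1] after turn(left): (3, 1) facing N
[2] after strafe(left, 1): (2, 1) facing N
[3] after move(2): (2, 3) facing N
no other 3-command option fits: unique.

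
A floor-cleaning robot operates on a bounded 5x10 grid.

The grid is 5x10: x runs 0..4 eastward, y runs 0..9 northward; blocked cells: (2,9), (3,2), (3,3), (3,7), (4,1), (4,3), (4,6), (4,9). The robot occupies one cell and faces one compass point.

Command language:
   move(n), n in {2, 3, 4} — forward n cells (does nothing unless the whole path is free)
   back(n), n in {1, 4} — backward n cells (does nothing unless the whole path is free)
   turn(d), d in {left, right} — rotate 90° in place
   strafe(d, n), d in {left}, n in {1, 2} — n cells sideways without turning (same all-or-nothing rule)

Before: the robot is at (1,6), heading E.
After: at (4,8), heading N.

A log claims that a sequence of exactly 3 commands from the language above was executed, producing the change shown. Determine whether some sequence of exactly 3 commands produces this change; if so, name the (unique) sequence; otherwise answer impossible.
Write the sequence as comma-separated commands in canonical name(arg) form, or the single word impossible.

strafe(left, 2), move(3), turn(left)

key: position moved to (4,8) AND the heading swung to N — translation plus rotation needed
from: at (1,6), heading E
t=1 strafe(left, 2) ⇒ at (1,8), heading E
t=2 move(3) ⇒ at (4,8), heading E
t=3 turn(left) ⇒ at (4,8), heading N
all 729 alternatives checked — unique.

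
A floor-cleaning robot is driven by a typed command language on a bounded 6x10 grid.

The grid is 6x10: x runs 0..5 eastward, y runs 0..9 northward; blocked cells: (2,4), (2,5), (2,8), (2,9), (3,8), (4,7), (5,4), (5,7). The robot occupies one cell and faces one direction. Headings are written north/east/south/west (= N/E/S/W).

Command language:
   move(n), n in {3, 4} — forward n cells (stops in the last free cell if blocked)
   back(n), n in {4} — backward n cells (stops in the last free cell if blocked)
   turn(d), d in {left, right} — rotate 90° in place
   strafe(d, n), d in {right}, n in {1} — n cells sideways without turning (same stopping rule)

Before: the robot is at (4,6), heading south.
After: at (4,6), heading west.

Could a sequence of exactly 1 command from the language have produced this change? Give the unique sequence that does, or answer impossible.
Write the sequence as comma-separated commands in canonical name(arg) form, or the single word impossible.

turn(right)

key: parked at (4,6) the whole time — nothing moves the robot
start: at (4,6), heading south
step 1 (turn(right)): at (4,6), heading west
no rival 1-sequence matches.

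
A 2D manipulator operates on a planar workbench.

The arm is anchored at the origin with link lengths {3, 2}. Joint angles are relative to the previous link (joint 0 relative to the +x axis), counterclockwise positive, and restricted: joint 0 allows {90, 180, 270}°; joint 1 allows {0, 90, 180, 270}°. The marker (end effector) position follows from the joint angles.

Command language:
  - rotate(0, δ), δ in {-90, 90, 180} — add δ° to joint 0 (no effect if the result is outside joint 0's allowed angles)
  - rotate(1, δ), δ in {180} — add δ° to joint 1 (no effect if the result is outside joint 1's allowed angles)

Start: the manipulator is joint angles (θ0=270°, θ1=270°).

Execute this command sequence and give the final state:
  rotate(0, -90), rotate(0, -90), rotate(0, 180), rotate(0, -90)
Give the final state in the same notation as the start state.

initial: joint angles (θ0=270°, θ1=270°)
1. rotate(0, -90) → joint angles (θ0=180°, θ1=270°)
2. rotate(0, -90) → joint angles (θ0=90°, θ1=270°)
3. rotate(0, 180) → joint angles (θ0=270°, θ1=270°)
4. rotate(0, -90) → joint angles (θ0=180°, θ1=270°)

joint angles (θ0=180°, θ1=270°)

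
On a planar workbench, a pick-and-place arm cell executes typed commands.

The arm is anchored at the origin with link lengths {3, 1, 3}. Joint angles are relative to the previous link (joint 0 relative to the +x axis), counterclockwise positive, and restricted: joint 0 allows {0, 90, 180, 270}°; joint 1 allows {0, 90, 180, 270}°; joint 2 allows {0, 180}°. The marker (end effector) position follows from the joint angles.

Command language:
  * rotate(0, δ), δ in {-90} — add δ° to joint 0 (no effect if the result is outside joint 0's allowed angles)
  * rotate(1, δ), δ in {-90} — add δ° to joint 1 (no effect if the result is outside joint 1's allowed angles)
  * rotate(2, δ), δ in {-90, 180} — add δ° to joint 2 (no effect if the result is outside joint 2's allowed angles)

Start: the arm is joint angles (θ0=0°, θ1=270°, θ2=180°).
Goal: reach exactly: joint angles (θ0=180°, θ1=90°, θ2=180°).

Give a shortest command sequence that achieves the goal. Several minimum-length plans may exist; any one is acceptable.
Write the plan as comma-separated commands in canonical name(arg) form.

from: joint angles (θ0=0°, θ1=270°, θ2=180°)
[1] after rotate(1, -90): joint angles (θ0=0°, θ1=180°, θ2=180°)
[2] after rotate(1, -90): joint angles (θ0=0°, θ1=90°, θ2=180°)
[3] after rotate(0, -90): joint angles (θ0=270°, θ1=90°, θ2=180°)
[4] after rotate(0, -90): joint angles (θ0=180°, θ1=90°, θ2=180°)
shorter routes all fall short; 4 is best.

rotate(1, -90), rotate(1, -90), rotate(0, -90), rotate(0, -90)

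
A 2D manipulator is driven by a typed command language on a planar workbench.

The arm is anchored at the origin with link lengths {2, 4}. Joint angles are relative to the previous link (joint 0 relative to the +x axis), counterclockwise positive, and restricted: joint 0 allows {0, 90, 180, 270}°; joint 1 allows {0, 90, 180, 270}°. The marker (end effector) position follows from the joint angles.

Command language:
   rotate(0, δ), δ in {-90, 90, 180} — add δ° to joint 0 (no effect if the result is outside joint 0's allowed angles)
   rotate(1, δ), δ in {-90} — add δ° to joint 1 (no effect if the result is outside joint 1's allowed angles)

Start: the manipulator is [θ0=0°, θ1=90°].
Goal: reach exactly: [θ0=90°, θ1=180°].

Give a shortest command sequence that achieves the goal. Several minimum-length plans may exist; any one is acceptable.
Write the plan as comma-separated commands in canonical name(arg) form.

start: [θ0=0°, θ1=90°]
[1] after rotate(0, 90): [θ0=90°, θ1=90°]
[2] after rotate(1, -90): [θ0=90°, θ1=0°]
[3] after rotate(1, -90): [θ0=90°, θ1=270°]
[4] after rotate(1, -90): [θ0=90°, θ1=180°]
no 3-step plan works, so 4 is optimal.

rotate(0, 90), rotate(1, -90), rotate(1, -90), rotate(1, -90)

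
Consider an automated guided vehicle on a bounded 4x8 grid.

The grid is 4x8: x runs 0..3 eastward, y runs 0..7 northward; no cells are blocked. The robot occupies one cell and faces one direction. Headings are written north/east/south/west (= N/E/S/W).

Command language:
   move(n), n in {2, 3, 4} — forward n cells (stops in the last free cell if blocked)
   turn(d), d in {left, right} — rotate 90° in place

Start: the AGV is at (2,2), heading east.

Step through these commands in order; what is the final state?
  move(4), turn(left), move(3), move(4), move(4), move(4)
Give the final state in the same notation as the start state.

initial: at (2,2), heading east
t=1 move(4) ⇒ at (3,2), heading east
t=2 turn(left) ⇒ at (3,2), heading north
t=3 move(3) ⇒ at (3,5), heading north
t=4 move(4) ⇒ at (3,7), heading north
t=5 move(4) ⇒ at (3,7), heading north
t=6 move(4) ⇒ at (3,7), heading north

at (3,7), heading north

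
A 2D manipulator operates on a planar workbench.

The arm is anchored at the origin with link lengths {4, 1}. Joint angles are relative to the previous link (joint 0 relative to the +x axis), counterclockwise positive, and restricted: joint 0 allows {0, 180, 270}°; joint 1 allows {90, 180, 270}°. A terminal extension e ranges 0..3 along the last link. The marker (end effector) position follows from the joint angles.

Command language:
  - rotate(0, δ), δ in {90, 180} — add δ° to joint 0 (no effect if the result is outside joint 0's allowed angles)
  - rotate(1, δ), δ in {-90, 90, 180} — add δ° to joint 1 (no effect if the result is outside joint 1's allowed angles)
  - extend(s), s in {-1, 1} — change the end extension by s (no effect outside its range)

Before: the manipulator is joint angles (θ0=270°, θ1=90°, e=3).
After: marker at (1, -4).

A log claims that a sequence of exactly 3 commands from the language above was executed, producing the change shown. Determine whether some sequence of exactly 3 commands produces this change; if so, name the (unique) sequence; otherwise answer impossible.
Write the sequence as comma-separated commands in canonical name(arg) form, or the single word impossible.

extend(-1), extend(-1), extend(-1)

begin: joint angles (θ0=270°, θ1=90°, e=3)
step 1 (extend(-1)): joint angles (θ0=270°, θ1=90°, e=2)
step 2 (extend(-1)): joint angles (θ0=270°, θ1=90°, e=1)
step 3 (extend(-1)): joint angles (θ0=270°, θ1=90°, e=0)
no rival 3-sequence matches.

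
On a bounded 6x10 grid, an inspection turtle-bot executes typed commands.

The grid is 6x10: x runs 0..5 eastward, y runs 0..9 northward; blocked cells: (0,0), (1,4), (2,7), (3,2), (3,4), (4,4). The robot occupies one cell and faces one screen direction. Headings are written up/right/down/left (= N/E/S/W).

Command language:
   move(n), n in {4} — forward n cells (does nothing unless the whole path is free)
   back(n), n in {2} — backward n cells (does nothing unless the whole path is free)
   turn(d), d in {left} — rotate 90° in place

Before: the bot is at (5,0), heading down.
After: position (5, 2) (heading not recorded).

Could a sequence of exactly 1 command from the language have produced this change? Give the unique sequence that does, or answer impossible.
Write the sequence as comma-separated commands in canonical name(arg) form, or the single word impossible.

back(2)

t0: at (5,0), heading down
step 1 (back(2)): at (5,2), heading down
all 3 alternatives checked — unique.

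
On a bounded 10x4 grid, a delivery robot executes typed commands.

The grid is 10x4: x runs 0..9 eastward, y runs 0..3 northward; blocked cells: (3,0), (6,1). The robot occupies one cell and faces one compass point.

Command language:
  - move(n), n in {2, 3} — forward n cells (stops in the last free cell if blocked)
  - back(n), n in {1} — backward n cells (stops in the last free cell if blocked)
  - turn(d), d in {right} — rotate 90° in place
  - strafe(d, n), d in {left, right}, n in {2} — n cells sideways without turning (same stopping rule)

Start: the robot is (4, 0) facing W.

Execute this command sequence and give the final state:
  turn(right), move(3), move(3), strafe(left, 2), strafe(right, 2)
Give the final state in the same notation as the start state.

t0: (4, 0) facing W
1. turn(right) → (4, 0) facing N
2. move(3) → (4, 3) facing N
3. move(3) → (4, 3) facing N
4. strafe(left, 2) → (2, 3) facing N
5. strafe(right, 2) → (4, 3) facing N

(4, 3) facing N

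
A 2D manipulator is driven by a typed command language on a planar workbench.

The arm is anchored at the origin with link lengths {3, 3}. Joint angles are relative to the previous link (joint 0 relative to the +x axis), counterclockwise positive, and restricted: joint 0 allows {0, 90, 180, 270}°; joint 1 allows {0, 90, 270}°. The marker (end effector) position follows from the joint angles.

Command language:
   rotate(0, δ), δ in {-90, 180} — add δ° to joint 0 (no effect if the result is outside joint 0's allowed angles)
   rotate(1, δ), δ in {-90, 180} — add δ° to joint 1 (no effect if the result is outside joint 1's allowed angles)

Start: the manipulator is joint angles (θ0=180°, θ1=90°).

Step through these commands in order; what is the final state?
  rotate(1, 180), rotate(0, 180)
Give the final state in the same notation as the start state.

joint angles (θ0=0°, θ1=270°)

initial: joint angles (θ0=180°, θ1=90°)
1. rotate(1, 180) → joint angles (θ0=180°, θ1=270°)
2. rotate(0, 180) → joint angles (θ0=0°, θ1=270°)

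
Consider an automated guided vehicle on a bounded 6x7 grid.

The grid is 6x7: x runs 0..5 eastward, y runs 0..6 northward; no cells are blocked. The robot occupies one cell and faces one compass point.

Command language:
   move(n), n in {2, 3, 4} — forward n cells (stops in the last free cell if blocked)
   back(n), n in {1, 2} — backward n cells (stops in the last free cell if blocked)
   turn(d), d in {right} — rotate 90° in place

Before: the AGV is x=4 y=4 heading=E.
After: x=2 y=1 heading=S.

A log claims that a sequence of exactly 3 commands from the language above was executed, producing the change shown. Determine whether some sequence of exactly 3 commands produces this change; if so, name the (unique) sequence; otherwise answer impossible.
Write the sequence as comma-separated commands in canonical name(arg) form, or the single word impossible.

back(2), turn(right), move(3)

key: cell and facing (now S) both changed — the 3 commands mix motion and turning
from: x=4 y=4 heading=E
[1] after back(2): x=2 y=4 heading=E
[2] after turn(right): x=2 y=4 heading=S
[3] after move(3): x=2 y=1 heading=S
no other 3-command option fits: unique.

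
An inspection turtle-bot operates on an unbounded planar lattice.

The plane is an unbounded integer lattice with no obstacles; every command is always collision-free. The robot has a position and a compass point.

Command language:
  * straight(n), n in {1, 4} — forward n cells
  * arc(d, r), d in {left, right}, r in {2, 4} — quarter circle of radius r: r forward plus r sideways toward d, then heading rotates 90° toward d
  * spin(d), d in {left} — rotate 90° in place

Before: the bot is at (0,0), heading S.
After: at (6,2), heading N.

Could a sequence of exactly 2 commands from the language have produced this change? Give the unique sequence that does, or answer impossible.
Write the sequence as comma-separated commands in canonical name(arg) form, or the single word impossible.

key: position moved to (6,2) AND the heading swung to N — translation plus rotation needed
start: at (0,0), heading S
1. arc(left, 2) → at (2,-2), heading E
2. arc(left, 4) → at (6,2), heading N
all 49 alternatives checked — unique.

arc(left, 2), arc(left, 4)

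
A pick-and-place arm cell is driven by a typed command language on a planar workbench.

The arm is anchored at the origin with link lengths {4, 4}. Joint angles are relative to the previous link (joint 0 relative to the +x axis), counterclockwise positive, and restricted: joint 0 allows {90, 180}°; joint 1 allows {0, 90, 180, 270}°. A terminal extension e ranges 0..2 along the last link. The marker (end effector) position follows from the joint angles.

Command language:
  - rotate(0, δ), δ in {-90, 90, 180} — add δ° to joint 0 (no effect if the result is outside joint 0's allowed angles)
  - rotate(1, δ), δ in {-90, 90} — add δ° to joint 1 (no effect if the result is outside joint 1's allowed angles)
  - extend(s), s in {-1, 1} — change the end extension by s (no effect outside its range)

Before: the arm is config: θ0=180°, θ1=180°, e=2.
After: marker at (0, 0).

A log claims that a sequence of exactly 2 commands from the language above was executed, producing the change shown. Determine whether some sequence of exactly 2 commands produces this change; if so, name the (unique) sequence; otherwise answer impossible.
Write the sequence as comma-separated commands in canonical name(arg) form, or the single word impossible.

extend(-1), extend(-1)

from: config: θ0=180°, θ1=180°, e=2
[1] after extend(-1): config: θ0=180°, θ1=180°, e=1
[2] after extend(-1): config: θ0=180°, θ1=180°, e=0
all 49 alternatives checked — unique.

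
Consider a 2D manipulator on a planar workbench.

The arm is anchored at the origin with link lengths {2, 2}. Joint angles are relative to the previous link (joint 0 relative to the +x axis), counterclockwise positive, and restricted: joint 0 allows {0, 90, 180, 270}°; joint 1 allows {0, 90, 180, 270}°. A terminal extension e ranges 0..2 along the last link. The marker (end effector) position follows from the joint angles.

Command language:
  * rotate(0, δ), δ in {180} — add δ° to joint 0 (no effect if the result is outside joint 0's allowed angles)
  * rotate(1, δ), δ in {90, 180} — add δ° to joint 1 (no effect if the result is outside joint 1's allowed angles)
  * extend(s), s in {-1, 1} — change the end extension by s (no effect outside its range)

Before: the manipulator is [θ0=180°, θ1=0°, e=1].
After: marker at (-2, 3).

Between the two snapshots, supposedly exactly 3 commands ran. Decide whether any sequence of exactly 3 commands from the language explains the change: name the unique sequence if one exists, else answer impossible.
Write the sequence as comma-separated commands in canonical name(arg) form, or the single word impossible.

rotate(1, 90), rotate(1, 90), rotate(1, 90)

initial: [θ0=180°, θ1=0°, e=1]
1. rotate(1, 90) → [θ0=180°, θ1=90°, e=1]
2. rotate(1, 90) → [θ0=180°, θ1=180°, e=1]
3. rotate(1, 90) → [θ0=180°, θ1=270°, e=1]
no rival 3-sequence matches.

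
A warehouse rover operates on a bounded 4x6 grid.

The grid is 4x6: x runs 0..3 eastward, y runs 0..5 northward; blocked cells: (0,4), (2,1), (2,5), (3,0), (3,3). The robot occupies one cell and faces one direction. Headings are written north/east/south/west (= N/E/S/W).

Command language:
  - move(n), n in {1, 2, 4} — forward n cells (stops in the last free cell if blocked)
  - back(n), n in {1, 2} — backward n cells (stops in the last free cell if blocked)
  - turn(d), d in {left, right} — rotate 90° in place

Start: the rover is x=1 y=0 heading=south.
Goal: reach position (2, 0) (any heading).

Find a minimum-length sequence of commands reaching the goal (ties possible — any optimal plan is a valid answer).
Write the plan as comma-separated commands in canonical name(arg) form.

turn(right), back(1)

from: x=1 y=0 heading=south
t=1 turn(right) ⇒ x=1 y=0 heading=west
t=2 back(1) ⇒ x=2 y=0 heading=west
shorter routes all fall short; 2 is best.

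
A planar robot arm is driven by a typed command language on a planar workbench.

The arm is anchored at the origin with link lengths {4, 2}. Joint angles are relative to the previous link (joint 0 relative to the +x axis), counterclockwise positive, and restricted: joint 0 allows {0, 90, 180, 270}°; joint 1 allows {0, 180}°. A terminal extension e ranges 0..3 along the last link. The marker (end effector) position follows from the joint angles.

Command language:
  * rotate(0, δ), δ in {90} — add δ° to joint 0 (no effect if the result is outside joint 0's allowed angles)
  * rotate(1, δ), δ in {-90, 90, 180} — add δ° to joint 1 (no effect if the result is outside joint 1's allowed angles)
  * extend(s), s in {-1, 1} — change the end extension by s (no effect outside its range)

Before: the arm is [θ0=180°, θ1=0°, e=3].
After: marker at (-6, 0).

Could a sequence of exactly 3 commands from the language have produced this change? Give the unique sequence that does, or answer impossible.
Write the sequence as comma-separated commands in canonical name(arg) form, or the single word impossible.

from: [θ0=180°, θ1=0°, e=3]
step 1 (extend(-1)): [θ0=180°, θ1=0°, e=2]
step 2 (extend(-1)): [θ0=180°, θ1=0°, e=1]
step 3 (extend(-1)): [θ0=180°, θ1=0°, e=0]
no rival 3-sequence matches.

extend(-1), extend(-1), extend(-1)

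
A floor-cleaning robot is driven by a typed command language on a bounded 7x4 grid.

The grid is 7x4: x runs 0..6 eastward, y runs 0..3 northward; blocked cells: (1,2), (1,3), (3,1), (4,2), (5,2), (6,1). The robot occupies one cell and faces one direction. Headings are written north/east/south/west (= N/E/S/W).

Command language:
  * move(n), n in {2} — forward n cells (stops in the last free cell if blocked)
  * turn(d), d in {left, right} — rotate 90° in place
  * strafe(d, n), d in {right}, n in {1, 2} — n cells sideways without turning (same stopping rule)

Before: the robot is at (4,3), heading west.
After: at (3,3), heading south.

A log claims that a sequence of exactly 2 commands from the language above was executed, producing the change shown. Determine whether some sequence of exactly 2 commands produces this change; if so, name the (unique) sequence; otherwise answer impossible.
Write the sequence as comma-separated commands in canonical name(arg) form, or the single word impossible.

turn(left), strafe(right, 1)

key: order matters: swapping turn(left) and strafe(right, 1) lands elsewhere
begin: at (4,3), heading west
t=1 turn(left) ⇒ at (4,3), heading south
t=2 strafe(right, 1) ⇒ at (3,3), heading south
no rival 2-sequence matches.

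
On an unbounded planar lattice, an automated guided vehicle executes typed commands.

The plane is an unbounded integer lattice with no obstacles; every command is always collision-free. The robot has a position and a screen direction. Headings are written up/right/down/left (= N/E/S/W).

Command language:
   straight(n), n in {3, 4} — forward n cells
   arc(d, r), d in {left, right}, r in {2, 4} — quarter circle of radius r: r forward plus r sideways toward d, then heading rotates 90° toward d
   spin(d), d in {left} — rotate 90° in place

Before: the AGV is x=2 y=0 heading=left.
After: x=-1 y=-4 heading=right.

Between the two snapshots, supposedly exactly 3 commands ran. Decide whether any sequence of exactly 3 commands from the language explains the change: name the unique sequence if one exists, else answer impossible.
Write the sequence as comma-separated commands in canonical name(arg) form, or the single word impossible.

straight(3), arc(left, 2), arc(left, 2)

key: order matters: swapping straight(3) and arc(left, 2) lands elsewhere
from: x=2 y=0 heading=left
1. straight(3) → x=-1 y=0 heading=left
2. arc(left, 2) → x=-3 y=-2 heading=down
3. arc(left, 2) → x=-1 y=-4 heading=right
no rival 3-sequence matches.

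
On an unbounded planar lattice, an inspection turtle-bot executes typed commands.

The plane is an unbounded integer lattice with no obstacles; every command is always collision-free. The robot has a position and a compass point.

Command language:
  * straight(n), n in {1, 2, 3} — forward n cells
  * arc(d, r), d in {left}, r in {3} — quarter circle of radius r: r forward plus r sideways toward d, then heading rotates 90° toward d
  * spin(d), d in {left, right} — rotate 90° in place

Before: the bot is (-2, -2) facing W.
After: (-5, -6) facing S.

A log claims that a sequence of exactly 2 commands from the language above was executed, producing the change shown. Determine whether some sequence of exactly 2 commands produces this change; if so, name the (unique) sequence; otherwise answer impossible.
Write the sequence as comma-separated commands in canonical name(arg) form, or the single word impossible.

arc(left, 3), straight(1)

key: order matters: swapping arc(left, 3) and straight(1) lands elsewhere
t0: (-2, -2) facing W
1. arc(left, 3) → (-5, -5) facing S
2. straight(1) → (-5, -6) facing S
no other 2-command option fits: unique.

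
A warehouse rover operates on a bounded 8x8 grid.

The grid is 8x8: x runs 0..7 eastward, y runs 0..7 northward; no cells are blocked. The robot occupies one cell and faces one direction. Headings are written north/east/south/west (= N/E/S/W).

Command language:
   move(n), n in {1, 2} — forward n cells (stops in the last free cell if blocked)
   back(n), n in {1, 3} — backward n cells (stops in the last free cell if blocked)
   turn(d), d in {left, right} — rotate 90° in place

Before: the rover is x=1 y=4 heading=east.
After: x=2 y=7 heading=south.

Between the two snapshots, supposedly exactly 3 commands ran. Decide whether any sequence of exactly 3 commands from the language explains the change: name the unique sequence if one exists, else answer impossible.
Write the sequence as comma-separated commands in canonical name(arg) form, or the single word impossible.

move(1), turn(right), back(3)

key: cell and facing (now S) both changed — the 3 commands mix motion and turning
start: x=1 y=4 heading=east
step 1 (move(1)): x=2 y=4 heading=east
step 2 (turn(right)): x=2 y=4 heading=south
step 3 (back(3)): x=2 y=7 heading=south
no rival 3-sequence matches.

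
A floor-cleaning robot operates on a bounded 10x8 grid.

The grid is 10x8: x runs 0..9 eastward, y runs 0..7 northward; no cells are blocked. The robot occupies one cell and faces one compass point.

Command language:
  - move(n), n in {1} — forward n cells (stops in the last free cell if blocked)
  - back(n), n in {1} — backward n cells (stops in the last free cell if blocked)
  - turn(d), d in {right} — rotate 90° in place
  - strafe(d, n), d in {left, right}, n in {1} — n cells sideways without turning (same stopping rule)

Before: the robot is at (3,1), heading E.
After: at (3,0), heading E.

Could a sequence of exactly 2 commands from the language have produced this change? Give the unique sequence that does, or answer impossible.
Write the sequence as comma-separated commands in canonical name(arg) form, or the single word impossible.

strafe(right, 1), strafe(right, 1)

key: the second strafe(right, 1) runs into the grid edge before its full distance
from: at (3,1), heading E
[1] after strafe(right, 1): at (3,0), heading E
[2] after strafe(right, 1): at (3,0), heading E
uniquely the one of 25 2-step routes that fits.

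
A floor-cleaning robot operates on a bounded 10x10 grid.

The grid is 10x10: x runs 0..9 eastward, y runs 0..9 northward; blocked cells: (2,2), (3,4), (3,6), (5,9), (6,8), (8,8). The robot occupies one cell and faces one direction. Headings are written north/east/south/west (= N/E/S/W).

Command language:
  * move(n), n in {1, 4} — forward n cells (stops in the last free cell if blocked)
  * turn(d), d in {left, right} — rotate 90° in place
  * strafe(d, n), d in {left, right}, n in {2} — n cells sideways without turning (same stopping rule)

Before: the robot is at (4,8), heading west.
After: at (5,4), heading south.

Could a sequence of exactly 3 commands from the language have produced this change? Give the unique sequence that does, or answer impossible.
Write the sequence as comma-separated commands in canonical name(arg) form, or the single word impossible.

turn(left), strafe(left, 2), move(4)

key: running move(4) before turn(left) would end elsewhere — order is forced
begin: at (4,8), heading west
[1] after turn(left): at (4,8), heading south
[2] after strafe(left, 2): at (5,8), heading south
[3] after move(4): at (5,4), heading south
uniquely the one of 216 3-step routes that fits.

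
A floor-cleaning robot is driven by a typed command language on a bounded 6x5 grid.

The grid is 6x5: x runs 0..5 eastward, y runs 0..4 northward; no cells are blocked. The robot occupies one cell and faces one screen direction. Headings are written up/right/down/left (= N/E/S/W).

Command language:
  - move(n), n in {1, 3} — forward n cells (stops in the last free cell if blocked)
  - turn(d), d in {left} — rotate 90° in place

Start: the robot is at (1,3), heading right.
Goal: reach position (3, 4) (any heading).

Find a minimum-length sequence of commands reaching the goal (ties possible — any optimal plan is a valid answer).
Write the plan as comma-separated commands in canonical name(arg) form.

move(1), move(1), turn(left), move(3)

from: at (1,3), heading right
step 1 (move(1)): at (2,3), heading right
step 2 (move(1)): at (3,3), heading right
step 3 (turn(left)): at (3,3), heading up
step 4 (move(3)): at (3,4), heading up
no 3-step plan works, so 4 is optimal.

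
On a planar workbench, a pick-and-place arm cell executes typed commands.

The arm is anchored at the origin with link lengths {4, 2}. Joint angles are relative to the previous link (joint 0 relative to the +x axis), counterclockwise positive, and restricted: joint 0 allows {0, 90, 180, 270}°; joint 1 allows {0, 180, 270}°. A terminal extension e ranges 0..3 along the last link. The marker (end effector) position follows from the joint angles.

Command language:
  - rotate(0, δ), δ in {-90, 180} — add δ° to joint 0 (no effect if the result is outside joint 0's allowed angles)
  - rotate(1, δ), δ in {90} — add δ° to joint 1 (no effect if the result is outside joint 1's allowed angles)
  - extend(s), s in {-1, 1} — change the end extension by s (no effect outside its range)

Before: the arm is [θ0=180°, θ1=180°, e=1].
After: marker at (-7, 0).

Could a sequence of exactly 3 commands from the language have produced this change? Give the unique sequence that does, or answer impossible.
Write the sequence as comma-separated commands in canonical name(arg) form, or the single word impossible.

t0: [θ0=180°, θ1=180°, e=1]
step 1 (rotate(1, 90)): [θ0=180°, θ1=270°, e=1]
step 2 (rotate(1, 90)): [θ0=180°, θ1=0°, e=1]
step 3 (rotate(1, 90)): [θ0=180°, θ1=0°, e=1]
no other 3-command option fits: unique.

rotate(1, 90), rotate(1, 90), rotate(1, 90)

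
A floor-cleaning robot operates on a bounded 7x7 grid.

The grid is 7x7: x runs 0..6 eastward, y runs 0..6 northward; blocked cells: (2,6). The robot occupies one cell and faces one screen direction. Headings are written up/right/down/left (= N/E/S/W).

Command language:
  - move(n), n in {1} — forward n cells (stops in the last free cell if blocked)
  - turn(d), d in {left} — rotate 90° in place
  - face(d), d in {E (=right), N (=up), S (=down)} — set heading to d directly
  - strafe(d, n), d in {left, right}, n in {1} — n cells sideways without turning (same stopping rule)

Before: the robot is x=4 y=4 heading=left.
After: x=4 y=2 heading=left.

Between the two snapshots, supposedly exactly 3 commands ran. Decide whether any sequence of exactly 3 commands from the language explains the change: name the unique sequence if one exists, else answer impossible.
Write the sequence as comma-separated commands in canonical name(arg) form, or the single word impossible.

checked all 3-command options: none fits.

impossible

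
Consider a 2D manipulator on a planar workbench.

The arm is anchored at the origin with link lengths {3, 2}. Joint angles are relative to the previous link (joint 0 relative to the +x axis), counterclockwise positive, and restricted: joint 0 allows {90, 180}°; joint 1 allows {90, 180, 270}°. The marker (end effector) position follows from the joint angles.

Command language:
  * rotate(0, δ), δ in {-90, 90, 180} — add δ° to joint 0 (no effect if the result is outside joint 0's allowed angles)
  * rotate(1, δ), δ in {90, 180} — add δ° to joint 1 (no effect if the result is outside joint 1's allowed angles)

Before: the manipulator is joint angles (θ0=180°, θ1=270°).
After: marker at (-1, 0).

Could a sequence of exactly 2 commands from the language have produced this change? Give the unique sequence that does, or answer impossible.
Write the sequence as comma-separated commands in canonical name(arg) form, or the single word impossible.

rotate(1, 180), rotate(1, 90)

key: running rotate(1, 90) before rotate(1, 180) would end elsewhere — order is forced
start: joint angles (θ0=180°, θ1=270°)
1. rotate(1, 180) → joint angles (θ0=180°, θ1=90°)
2. rotate(1, 90) → joint angles (θ0=180°, θ1=180°)
no other 2-command option fits: unique.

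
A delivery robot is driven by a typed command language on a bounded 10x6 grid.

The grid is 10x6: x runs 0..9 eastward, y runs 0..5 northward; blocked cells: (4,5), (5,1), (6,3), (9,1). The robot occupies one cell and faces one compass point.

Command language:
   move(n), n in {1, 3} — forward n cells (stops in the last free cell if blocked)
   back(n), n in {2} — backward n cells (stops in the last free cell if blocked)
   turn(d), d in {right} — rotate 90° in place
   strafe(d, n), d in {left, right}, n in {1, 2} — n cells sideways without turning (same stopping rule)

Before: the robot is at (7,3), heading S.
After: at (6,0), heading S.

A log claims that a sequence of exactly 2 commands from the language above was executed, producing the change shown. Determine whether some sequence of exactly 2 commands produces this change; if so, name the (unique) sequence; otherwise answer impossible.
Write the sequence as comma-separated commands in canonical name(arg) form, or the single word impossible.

key: still facing S at the end — nothing in the sequence rotates
from: at (7,3), heading S
step 1 (move(3)): at (7,0), heading S
step 2 (strafe(right, 1)): at (6,0), heading S
all 64 alternatives checked — unique.

move(3), strafe(right, 1)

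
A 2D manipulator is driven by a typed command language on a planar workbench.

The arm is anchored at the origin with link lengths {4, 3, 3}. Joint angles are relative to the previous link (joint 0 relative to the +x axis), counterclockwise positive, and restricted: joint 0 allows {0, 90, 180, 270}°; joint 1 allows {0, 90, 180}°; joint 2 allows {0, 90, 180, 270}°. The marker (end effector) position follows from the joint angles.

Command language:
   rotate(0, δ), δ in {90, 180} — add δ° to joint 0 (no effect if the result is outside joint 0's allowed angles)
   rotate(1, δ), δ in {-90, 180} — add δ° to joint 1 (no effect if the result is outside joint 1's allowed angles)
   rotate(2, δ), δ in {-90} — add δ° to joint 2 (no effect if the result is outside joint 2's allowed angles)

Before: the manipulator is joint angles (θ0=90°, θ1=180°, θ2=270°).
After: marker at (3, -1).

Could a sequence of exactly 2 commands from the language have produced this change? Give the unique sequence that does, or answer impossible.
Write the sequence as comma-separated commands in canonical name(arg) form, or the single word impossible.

rotate(0, 90), rotate(0, 90)

begin: joint angles (θ0=90°, θ1=180°, θ2=270°)
[1] after rotate(0, 90): joint angles (θ0=180°, θ1=180°, θ2=270°)
[2] after rotate(0, 90): joint angles (θ0=270°, θ1=180°, θ2=270°)
uniquely the one of 25 2-step routes that fits.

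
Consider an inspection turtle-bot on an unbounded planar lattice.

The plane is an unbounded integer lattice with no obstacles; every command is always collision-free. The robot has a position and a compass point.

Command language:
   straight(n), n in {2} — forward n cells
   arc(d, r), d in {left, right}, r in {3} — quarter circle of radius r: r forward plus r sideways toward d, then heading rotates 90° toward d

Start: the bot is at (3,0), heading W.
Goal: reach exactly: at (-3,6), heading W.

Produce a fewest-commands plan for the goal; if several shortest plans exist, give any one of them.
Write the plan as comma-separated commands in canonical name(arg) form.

arc(right, 3), arc(left, 3)

begin: at (3,0), heading W
t=1 arc(right, 3) ⇒ at (0,3), heading N
t=2 arc(left, 3) ⇒ at (-3,6), heading W
no 1-step plan works, so 2 is optimal.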